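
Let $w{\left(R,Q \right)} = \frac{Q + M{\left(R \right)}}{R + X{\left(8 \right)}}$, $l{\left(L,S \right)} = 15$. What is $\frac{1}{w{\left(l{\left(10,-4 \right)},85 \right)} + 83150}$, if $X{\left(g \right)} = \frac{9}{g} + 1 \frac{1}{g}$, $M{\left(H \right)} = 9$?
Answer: $\frac{65}{5405126} \approx 1.2026 \cdot 10^{-5}$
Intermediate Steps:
$X{\left(g \right)} = \frac{10}{g}$ ($X{\left(g \right)} = \frac{9}{g} + \frac{1}{g} = \frac{10}{g}$)
$w{\left(R,Q \right)} = \frac{9 + Q}{\frac{5}{4} + R}$ ($w{\left(R,Q \right)} = \frac{Q + 9}{R + \frac{10}{8}} = \frac{9 + Q}{R + 10 \cdot \frac{1}{8}} = \frac{9 + Q}{R + \frac{5}{4}} = \frac{9 + Q}{\frac{5}{4} + R}$)
$\frac{1}{w{\left(l{\left(10,-4 \right)},85 \right)} + 83150} = \frac{1}{\frac{4 \left(9 + 85\right)}{5 + 4 \cdot 15} + 83150} = \frac{1}{4 \frac{1}{5 + 60} \cdot 94 + 83150} = \frac{1}{4 \cdot \frac{1}{65} \cdot 94 + 83150} = \frac{1}{\frac{376}{65} + 83150} = \frac{1}{\frac{5405126}{65}} = \frac{65}{5405126}$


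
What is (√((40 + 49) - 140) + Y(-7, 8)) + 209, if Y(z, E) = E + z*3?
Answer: 196 + I*√51 ≈ 196.0 + 7.1414*I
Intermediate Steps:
Y(z, E) = E + 3*z
(√((40 + 49) - 140) + Y(-7, 8)) + 209 = (√((40 + 49) - 140) + (8 + 3*(-7))) + 209 = (√(89 - 140) + (8 - 21)) + 209 = (√(-51) - 13) + 209 = (I*√51 - 13) + 209 = (-13 + I*√51) + 209 = 196 + I*√51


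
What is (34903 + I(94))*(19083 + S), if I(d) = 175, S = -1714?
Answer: 609269782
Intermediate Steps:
(34903 + I(94))*(19083 + S) = (34903 + 175)*(19083 - 1714) = 35078*17369 = 609269782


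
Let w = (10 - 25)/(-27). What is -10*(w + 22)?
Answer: -2030/9 ≈ -225.56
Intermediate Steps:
w = 5/9 (w = -15*(-1/27) = 5/9 ≈ 0.55556)
-10*(w + 22) = -10*(5/9 + 22) = -10*203/9 = -2030/9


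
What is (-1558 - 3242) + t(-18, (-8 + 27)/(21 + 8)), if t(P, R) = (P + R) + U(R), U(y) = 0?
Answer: -139703/29 ≈ -4817.3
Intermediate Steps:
t(P, R) = P + R (t(P, R) = (P + R) + 0 = P + R)
(-1558 - 3242) + t(-18, (-8 + 27)/(21 + 8)) = (-1558 - 3242) + (-18 + (-8 + 27)/(21 + 8)) = -4800 + (-18 + 19/29) = -4800 - 503/29 = -139703/29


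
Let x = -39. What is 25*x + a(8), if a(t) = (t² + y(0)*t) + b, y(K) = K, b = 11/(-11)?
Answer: -912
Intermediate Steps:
b = -1 (b = 11*(-1/11) = -1)
a(t) = -1 + t² (a(t) = (t² + 0*t) - 1 = (t² + 0) - 1 = t² - 1 = -1 + t²)
25*x + a(8) = 25*(-39) + (-1 + 8²) = -975 + (-1 + 64) = -975 + 63 = -912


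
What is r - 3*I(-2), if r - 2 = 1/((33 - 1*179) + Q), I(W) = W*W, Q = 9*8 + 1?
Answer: -731/73 ≈ -10.014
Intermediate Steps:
Q = 73 (Q = 72 + 1 = 73)
I(W) = W²
r = 145/73 (r = 2 + 1/((33 - 1*179) + 73) = 2 + 1/((33 - 179) + 73) = 2 + 1/(-146 + 73) = 2 + 1/(-73) = 2 - 1/73 = 145/73 ≈ 1.9863)
r - 3*I(-2) = 145/73 - 3*(-2)² = 145/73 - 3*4 = 145/73 - 1*12 = 145/73 - 12 = -731/73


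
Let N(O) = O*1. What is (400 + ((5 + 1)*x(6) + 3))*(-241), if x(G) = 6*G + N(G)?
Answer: -157855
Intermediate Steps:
N(O) = O
x(G) = 7*G (x(G) = 6*G + G = 7*G)
(400 + ((5 + 1)*x(6) + 3))*(-241) = (400 + ((5 + 1)*(7*6) + 3))*(-241) = (400 + (6*42 + 3))*(-241) = (400 + (252 + 3))*(-241) = (400 + 255)*(-241) = 655*(-241) = -157855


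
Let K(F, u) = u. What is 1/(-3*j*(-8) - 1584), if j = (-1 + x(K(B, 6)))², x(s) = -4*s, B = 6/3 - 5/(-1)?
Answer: 1/13416 ≈ 7.4538e-5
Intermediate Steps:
B = 7 (B = 6*(⅓) - 5*(-1) = 2 + 5 = 7)
j = 625 (j = (-1 - 4*6)² = (-1 - 24)² = (-25)² = 625)
1/(-3*j*(-8) - 1584) = 1/(-3*625*(-8) - 1584) = 1/(-1875*(-8) - 1584) = 1/(15000 - 1584) = 1/13416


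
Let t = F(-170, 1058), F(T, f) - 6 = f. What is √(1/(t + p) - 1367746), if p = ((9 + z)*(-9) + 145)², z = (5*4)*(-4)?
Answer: I*√129631928936627670/307860 ≈ 1169.5*I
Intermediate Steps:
F(T, f) = 6 + f
t = 1064 (t = 6 + 1058 = 1064)
z = -80 (z = 20*(-4) = -80)
p = 614656 (p = ((9 - 80)*(-9) + 145)² = (-71*(-9) + 145)² = (639 + 145)² = 784² = 614656)
√(1/(t + p) - 1367746) = √(1/(1064 + 614656) - 1367746) = √(1/615720 - 1367746) = √(-842148567119/615720) = I*√129631928936627670/307860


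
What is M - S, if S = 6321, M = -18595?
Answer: -24916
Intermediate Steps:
M - S = -18595 - 1*6321 = -18595 - 6321 = -24916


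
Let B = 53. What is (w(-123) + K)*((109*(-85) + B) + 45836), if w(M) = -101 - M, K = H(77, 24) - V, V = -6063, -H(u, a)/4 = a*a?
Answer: 138475344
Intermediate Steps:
H(u, a) = -4*a² (H(u, a) = -4*a*a = -4*a²)
K = 3759 (K = -4*24² - 1*(-6063) = -4*576 + 6063 = -2304 + 6063 = 3759)
(w(-123) + K)*((109*(-85) + B) + 45836) = ((-101 - 1*(-123)) + 3759)*((109*(-85) + 53) + 45836) = ((-101 + 123) + 3759)*((-9265 + 53) + 45836) = (22 + 3759)*(-9212 + 45836) = 3781*36624 = 138475344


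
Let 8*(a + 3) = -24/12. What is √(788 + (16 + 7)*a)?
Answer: 3*√317/2 ≈ 26.707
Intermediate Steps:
a = -13/4 (a = -3 + (-24/12)/8 = -3 + (-24*1/12)/8 = -3 + (⅛)*(-2) = -3 - ¼ = -13/4 ≈ -3.2500)
√(788 + (16 + 7)*a) = √(788 + (16 + 7)*(-13/4)) = √(788 + 23*(-13/4)) = √(788 - 299/4) = √(2853/4) = 3*√317/2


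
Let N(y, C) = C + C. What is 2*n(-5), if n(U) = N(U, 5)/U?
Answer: -4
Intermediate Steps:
N(y, C) = 2*C
n(U) = 10/U (n(U) = (2*5)/U = 10/U)
2*n(-5) = 2*(10/(-5)) = 2*(10*(-1/5)) = 2*(-2) = -4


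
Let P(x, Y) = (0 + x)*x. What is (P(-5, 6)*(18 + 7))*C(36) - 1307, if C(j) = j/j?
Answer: -682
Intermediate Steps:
C(j) = 1
P(x, Y) = x² (P(x, Y) = x*x = x²)
(P(-5, 6)*(18 + 7))*C(36) - 1307 = ((-5)²*(18 + 7))*1 - 1307 = (25*25)*1 - 1307 = 625*1 - 1307 = 625 - 1307 = -682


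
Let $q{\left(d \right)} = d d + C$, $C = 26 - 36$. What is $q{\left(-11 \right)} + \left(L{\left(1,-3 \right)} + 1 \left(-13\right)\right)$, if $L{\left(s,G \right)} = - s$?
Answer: $97$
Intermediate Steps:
$C = -10$ ($C = 26 - 36 = -10$)
$q{\left(d \right)} = -10 + d^{2}$ ($q{\left(d \right)} = d d - 10 = d^{2} - 10 = -10 + d^{2}$)
$q{\left(-11 \right)} + \left(L{\left(1,-3 \right)} + 1 \left(-13\right)\right) = \left(-10 + \left(-11\right)^{2}\right) + \left(\left(-1\right) 1 + 1 \left(-13\right)\right) = \left(-10 + 121\right) - 14 = 111 - 14 = 97$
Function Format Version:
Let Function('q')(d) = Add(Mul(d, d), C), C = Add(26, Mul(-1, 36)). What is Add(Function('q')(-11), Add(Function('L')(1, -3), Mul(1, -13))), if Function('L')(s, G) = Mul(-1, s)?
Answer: 97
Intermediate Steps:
C = -10 (C = Add(26, -36) = -10)
Function('q')(d) = Add(-10, Pow(d, 2)) (Function('q')(d) = Add(Mul(d, d), -10) = Add(Pow(d, 2), -10) = Add(-10, Pow(d, 2)))
Add(Function('q')(-11), Add(Function('L')(1, -3), Mul(1, -13))) = Add(Add(-10, Pow(-11, 2)), Add(Mul(-1, 1), Mul(1, -13))) = Add(Add(-10, 121), Add(-1, -13)) = Add(111, -14) = 97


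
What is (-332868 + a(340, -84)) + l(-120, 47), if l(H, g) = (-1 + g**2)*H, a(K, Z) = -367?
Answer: -598195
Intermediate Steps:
l(H, g) = H*(-1 + g**2)
(-332868 + a(340, -84)) + l(-120, 47) = (-332868 - 367) - 120*(-1 + 47**2) = -333235 - 120*(-1 + 2209) = -333235 - 120*2208 = -333235 - 264960 = -598195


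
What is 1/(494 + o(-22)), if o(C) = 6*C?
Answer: 1/362 ≈ 0.0027624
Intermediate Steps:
1/(494 + o(-22)) = 1/(494 + 6*(-22)) = 1/(494 - 132) = 1/362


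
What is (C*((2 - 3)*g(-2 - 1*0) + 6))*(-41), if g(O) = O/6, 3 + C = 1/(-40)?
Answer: 94259/120 ≈ 785.49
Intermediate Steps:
C = -121/40 (C = -3 + 1/(-40) = -3 - 1/40 = -121/40 ≈ -3.0250)
g(O) = O/6 (g(O) = O*(1/6) = O/6)
(C*((2 - 3)*g(-2 - 1*0) + 6))*(-41) = -121*((2 - 3)*((-2 - 1*0)/6) + 6)/40*(-41) = -121*(-(-2 + 0)/6 + 6)/40*(-41) = -121*(-(-2)/6 + 6)/40*(-41) = -121*(-1*(-1/3) + 6)/40*(-41) = -121*(1/3 + 6)/40*(-41) = -121/40*19/3*(-41) = -2299/120*(-41) = 94259/120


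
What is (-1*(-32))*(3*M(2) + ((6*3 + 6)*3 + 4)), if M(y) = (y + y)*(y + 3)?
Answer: 4352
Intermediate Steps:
M(y) = 2*y*(3 + y) (M(y) = (2*y)*(3 + y) = 2*y*(3 + y))
(-1*(-32))*(3*M(2) + ((6*3 + 6)*3 + 4)) = (-1*(-32))*(3*(2*2*(3 + 2)) + ((6*3 + 6)*3 + 4)) = 32*(3*(2*2*5) + ((18 + 6)*3 + 4)) = 32*(3*20 + (24*3 + 4)) = 32*(60 + (72 + 4)) = 32*(60 + 76) = 32*136 = 4352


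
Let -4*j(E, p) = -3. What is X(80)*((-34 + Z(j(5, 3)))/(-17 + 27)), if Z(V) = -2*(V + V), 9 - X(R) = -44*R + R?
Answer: -127613/10 ≈ -12761.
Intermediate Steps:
j(E, p) = ¾ (j(E, p) = -¼*(-3) = ¾)
X(R) = 9 + 43*R (X(R) = 9 - (-44*R + R) = 9 - (-43)*R = 9 + 43*R)
Z(V) = -4*V
X(80)*((-34 + Z(j(5, 3)))/(-17 + 27)) = (9 + 43*80)*((-34 - 4*¾)/(-17 + 27)) = (9 + 3440)*((-34 - 3)/10) = 3449*(-37*⅒) = 3449*(-37/10) = -127613/10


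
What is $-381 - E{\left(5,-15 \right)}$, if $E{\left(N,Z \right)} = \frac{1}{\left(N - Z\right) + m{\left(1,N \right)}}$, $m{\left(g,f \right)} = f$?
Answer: $- \frac{9526}{25} \approx -381.04$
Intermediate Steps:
$E{\left(N,Z \right)} = \frac{1}{- Z + 2 N}$ ($E{\left(N,Z \right)} = \frac{1}{\left(N - Z\right) + N} = \frac{1}{- Z + 2 N}$)
$-381 - E{\left(5,-15 \right)} = -381 - \frac{1}{\left(-1\right) \left(-15\right) + 2 \cdot 5} = -381 - \frac{1}{15 + 10} = -381 - \frac{1}{25} = - \frac{9526}{25}$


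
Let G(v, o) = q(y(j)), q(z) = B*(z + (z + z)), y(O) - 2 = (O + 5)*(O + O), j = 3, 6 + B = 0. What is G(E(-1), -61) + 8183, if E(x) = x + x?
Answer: 7283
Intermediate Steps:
B = -6 (B = -6 + 0 = -6)
E(x) = 2*x
y(O) = 2 + 2*O*(5 + O) (y(O) = 2 + (O + 5)*(O + O) = 2 + (5 + O)*(2*O) = 2 + 2*O*(5 + O))
q(z) = -18*z (q(z) = -6*(z + (z + z)) = -6*(z + 2*z) = -18*z)
G(v, o) = -900 (G(v, o) = -18*(2 + 2*3**2 + 10*3) = -18*(2 + 2*9 + 30) = -18*(2 + 18 + 30) = -18*50 = -900)
G(E(-1), -61) + 8183 = -900 + 8183 = 7283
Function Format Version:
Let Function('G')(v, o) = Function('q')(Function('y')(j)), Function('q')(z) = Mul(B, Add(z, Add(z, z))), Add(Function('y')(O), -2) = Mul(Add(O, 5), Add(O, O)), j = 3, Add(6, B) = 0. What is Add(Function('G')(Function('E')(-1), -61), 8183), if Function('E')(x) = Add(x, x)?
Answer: 7283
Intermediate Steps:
B = -6 (B = Add(-6, 0) = -6)
Function('E')(x) = Mul(2, x)
Function('y')(O) = Add(2, Mul(2, O, Add(5, O))) (Function('y')(O) = Add(2, Mul(Add(O, 5), Add(O, O))) = Add(2, Mul(Add(5, O), Mul(2, O))) = Add(2, Mul(2, O, Add(5, O))))
Function('q')(z) = Mul(-18, z) (Function('q')(z) = Mul(-6, Add(z, Add(z, z))) = Mul(-6, Add(z, Mul(2, z))) = Mul(-6, Mul(3, z)) = Mul(-18, z))
Function('G')(v, o) = -900 (Function('G')(v, o) = Mul(-18, Add(2, Mul(2, Pow(3, 2)), Mul(10, 3))) = Mul(-18, Add(2, Mul(2, 9), 30)) = Mul(-18, Add(2, 18, 30)) = Mul(-18, 50) = -900)
Add(Function('G')(Function('E')(-1), -61), 8183) = Add(-900, 8183) = 7283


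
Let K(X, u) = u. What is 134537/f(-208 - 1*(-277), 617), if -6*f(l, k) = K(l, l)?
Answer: -269074/23 ≈ -11699.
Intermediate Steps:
f(l, k) = -l/6
134537/f(-208 - 1*(-277), 617) = 134537/((-(-208 - 1*(-277))/6)) = 134537/((-(-208 + 277)/6)) = 134537/((-⅙*69)) = 134537/(-23/2) = 134537*(-2/23) = -269074/23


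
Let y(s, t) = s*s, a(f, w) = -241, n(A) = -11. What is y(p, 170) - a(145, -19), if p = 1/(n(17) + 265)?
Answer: 15548357/64516 ≈ 241.00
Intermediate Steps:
p = 1/254 (p = 1/(-11 + 265) = 1/254 ≈ 0.0039370)
y(s, t) = s**2
y(p, 170) - a(145, -19) = (1/254)**2 - 1*(-241) = 1/64516 + 241 = 15548357/64516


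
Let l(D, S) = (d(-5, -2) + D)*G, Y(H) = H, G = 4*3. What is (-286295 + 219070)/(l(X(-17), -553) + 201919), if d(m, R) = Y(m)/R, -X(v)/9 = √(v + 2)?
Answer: -13576021525/40783573561 - 7260300*I*√15/40783573561 ≈ -0.33288 - 0.00068947*I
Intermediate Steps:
G = 12
X(v) = -9*√(2 + v) (X(v) = -9*√(v + 2) = -9*√(2 + v))
d(m, R) = m/R
l(D, S) = 30 + 12*D (l(D, S) = (-5/(-2) + D)*12 = (-5*(-½) + D)*12 = (5/2 + D)*12 = 30 + 12*D)
(-286295 + 219070)/(l(X(-17), -553) + 201919) = (-286295 + 219070)/((30 + 12*(-9*√(2 - 17))) + 201919) = -67225/((30 + 12*(-9*I*√15)) + 201919) = -67225/((30 - 108*I*√15) + 201919) = -67225/(201949 - 108*I*√15)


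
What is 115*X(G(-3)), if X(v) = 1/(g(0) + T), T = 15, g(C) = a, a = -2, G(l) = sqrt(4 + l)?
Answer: 115/13 ≈ 8.8462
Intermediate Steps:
g(C) = -2
X(v) = 1/13 (X(v) = 1/(-2 + 15) = 1/13)
115*X(G(-3)) = 115*(1/13) = 115/13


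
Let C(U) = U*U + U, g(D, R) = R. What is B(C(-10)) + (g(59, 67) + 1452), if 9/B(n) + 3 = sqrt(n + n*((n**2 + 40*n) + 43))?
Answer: 178389844/117439 + 24*sqrt(1835)/117439 ≈ 1519.0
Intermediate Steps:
C(U) = U + U**2 (C(U) = U**2 + U = U + U**2)
B(n) = 9/(-3 + sqrt(n + n*(43 + n**2 + 40*n))) (B(n) = 9/(-3 + sqrt(n + n*((n**2 + 40*n) + 43))) = 9/(-3 + sqrt(n + n*(43 + n**2 + 40*n))))
B(C(-10)) + (g(59, 67) + 1452) = 9/(-3 + sqrt((-10*(1 - 10))*(44 + (-10*(1 - 10))**2 + 40*(-10*(1 - 10))))) + (67 + 1452) = 9/(-3 + sqrt((-10*(-9))*(44 + (-10*(-9))**2 + 40*(-10*(-9))))) + 1519 = 9/(-3 + sqrt(90*(44 + 90**2 + 40*90))) + 1519 = 9/(-3 + sqrt(90*(44 + 8100 + 3600))) + 1519 = 9/(-3 + sqrt(90*11744)) + 1519 = 9/(-3 + sqrt(1056960)) + 1519 = 9/(-3 + 24*sqrt(1835)) + 1519 = 1519 + 9/(-3 + 24*sqrt(1835))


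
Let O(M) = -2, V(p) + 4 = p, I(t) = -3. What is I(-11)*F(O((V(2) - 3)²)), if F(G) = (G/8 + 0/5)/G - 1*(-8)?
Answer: -195/8 ≈ -24.375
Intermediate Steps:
V(p) = -4 + p
F(G) = 65/8 (F(G) = (G*(⅛) + 0*(⅕))/G + 8 = (G/8 + 0)/G + 8 = (G/8)/G + 8 = ⅛ + 8 = 65/8)
I(-11)*F(O((V(2) - 3)²)) = -3*65/8 = -195/8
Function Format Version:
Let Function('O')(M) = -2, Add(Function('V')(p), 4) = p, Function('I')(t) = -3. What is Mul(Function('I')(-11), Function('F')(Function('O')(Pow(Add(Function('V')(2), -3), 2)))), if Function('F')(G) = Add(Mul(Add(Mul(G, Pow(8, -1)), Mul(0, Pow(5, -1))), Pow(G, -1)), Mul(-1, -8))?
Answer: Rational(-195, 8) ≈ -24.375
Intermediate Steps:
Function('V')(p) = Add(-4, p)
Function('F')(G) = Rational(65, 8) (Function('F')(G) = Add(Mul(Add(Mul(G, Rational(1, 8)), Mul(0, Rational(1, 5))), Pow(G, -1)), 8) = Add(Mul(Add(Mul(Rational(1, 8), G), 0), Pow(G, -1)), 8) = Add(Mul(Mul(Rational(1, 8), G), Pow(G, -1)), 8) = Add(Rational(1, 8), 8) = Rational(65, 8))
Mul(Function('I')(-11), Function('F')(Function('O')(Pow(Add(Function('V')(2), -3), 2)))) = Mul(-3, Rational(65, 8)) = Rational(-195, 8)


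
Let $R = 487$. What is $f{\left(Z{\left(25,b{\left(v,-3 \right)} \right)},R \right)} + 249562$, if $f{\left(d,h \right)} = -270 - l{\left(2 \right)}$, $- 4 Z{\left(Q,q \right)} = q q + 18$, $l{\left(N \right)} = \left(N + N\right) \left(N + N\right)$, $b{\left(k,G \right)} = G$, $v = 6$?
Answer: $249276$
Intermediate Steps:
$l{\left(N \right)} = 4 N^{2}$ ($l{\left(N \right)} = 2 N 2 N = 4 N^{2}$)
$Z{\left(Q,q \right)} = - \frac{9}{2} - \frac{q^{2}}{4}$ ($Z{\left(Q,q \right)} = - \frac{q q + 18}{4} = - \frac{q^{2} + 18}{4} = - \frac{18 + q^{2}}{4} = - \frac{9}{2} - \frac{q^{2}}{4}$)
$f{\left(d,h \right)} = -286$ ($f{\left(d,h \right)} = -270 - 4 \cdot 2^{2} = -270 - 4 \cdot 4 = -270 - 16 = -286$)
$f{\left(Z{\left(25,b{\left(v,-3 \right)} \right)},R \right)} + 249562 = -286 + 249562 = 249276$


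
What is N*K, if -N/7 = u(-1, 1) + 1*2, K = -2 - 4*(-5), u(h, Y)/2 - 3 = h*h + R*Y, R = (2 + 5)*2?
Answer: -4788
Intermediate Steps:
R = 14 (R = 7*2 = 14)
u(h, Y) = 6 + 2*h² + 28*Y (u(h, Y) = 6 + 2*(h*h + 14*Y) = 6 + 2*(h² + 14*Y) = 6 + (2*h² + 28*Y) = 6 + 2*h² + 28*Y)
K = 18 (K = -2 + 20 = 18)
N = -266 (N = -7*((6 + 2*(-1)² + 28*1) + 1*2) = -7*((6 + 2*1 + 28) + 2) = -7*((6 + 2 + 28) + 2) = -7*(36 + 2) = -7*38 = -266)
N*K = -266*18 = -4788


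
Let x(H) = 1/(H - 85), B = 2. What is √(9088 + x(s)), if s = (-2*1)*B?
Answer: √71985959/89 ≈ 95.331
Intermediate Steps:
s = -4 (s = -2*1*2 = -2*2 = -4)
x(H) = 1/(-85 + H)
√(9088 + x(s)) = √(9088 + 1/(-85 - 4)) = √(9088 + 1/(-89)) = √(9088 - 1/89) = √(808831/89) = √71985959/89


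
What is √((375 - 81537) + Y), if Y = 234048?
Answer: √152886 ≈ 391.01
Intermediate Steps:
√((375 - 81537) + Y) = √((375 - 81537) + 234048) = √(-81162 + 234048) = √152886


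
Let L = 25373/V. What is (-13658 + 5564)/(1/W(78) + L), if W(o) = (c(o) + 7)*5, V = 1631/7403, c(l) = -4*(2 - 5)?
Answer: -627062415/8922225968 ≈ -0.070281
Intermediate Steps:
c(l) = 12 (c(l) = -4*(-3) = 12)
V = 1631/7403 (V = 1631*(1/7403) = 1631/7403 ≈ 0.22032)
W(o) = 95 (W(o) = (12 + 7)*5 = 19*5 = 95)
L = 187836319/1631 (L = 25373/(1631/7403) = 25373*(7403/1631) = 187836319/1631 ≈ 1.1517e+5)
(-13658 + 5564)/(1/W(78) + L) = (-13658 + 5564)/(1/95 + 187836319/1631) = -8094/(1/95 + 187836319/1631) = -8094/17844451936/154945 = -8094*154945/17844451936 = -627062415/8922225968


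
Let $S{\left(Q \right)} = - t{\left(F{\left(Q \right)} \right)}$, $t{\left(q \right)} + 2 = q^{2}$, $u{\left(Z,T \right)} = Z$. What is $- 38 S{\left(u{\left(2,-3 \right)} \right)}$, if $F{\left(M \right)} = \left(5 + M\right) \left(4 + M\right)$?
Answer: $66956$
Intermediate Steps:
$F{\left(M \right)} = \left(4 + M\right) \left(5 + M\right)$
$t{\left(q \right)} = -2 + q^{2}$
$S{\left(Q \right)} = 2 - \left(20 + Q^{2} + 9 Q\right)^{2}$ ($S{\left(Q \right)} = - (-2 + \left(20 + Q^{2} + 9 Q\right)^{2}) = 2 - \left(20 + Q^{2} + 9 Q\right)^{2}$)
$- 38 S{\left(u{\left(2,-3 \right)} \right)} = - 38 \left(2 - \left(20 + 2^{2} + 9 \cdot 2\right)^{2}\right) = - 38 \left(2 - \left(20 + 4 + 18\right)^{2}\right) = - 38 \left(2 - 42^{2}\right) = - 38 \left(2 - 1764\right) = \left(-38\right) \left(-1762\right) = 66956$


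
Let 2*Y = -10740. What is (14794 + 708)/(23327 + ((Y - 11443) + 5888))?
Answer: 7751/6201 ≈ 1.2500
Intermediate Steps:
Y = -5370 (Y = (½)*(-10740) = -5370)
(14794 + 708)/(23327 + ((Y - 11443) + 5888)) = (14794 + 708)/(23327 + ((-5370 - 11443) + 5888)) = 15502/(23327 + (-16813 + 5888)) = 15502/(23327 - 10925) = 15502/12402 = 15502*(1/12402) = 7751/6201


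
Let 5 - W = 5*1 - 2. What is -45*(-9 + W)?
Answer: 315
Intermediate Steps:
W = 2 (W = 5 - (5*1 - 2) = 5 - (5 - 2) = 5 - 1*3 = 5 - 3 = 2)
-45*(-9 + W) = -45*(-9 + 2) = -45*(-7) = 315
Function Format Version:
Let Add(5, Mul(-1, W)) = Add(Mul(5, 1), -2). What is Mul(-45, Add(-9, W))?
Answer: 315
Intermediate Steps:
W = 2 (W = Add(5, Mul(-1, Add(Mul(5, 1), -2))) = Add(5, Mul(-1, Add(5, -2))) = Add(5, Mul(-1, 3)) = Add(5, -3) = 2)
Mul(-45, Add(-9, W)) = Mul(-45, Add(-9, 2)) = Mul(-45, -7) = 315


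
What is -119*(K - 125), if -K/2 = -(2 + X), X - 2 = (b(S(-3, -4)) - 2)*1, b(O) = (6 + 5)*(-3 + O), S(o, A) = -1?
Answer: 24871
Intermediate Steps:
b(O) = -33 + 11*O (b(O) = 11*(-3 + O) = -33 + 11*O)
X = -44 (X = 2 + ((-33 + 11*(-1)) - 2)*1 = 2 + ((-33 - 11) - 2)*1 = 2 + (-44 - 2)*1 = 2 - 46*1 = 2 - 46 = -44)
K = -84 (K = -(-2)*(2 - 44) = -(-2)*(-42) = -2*42 = -84)
-119*(K - 125) = -119*(-84 - 125) = -119*(-209) = 24871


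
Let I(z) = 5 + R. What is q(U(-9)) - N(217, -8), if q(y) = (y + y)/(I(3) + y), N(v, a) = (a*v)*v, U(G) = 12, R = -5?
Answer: 376714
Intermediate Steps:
I(z) = 0 (I(z) = 5 - 5 = 0)
N(v, a) = a*v**2
q(y) = 2 (q(y) = (y + y)/(0 + y) = (2*y)/y = 2)
q(U(-9)) - N(217, -8) = 2 - (-8)*217**2 = 2 - (-8)*47089 = 2 - 1*(-376712) = 2 + 376712 = 376714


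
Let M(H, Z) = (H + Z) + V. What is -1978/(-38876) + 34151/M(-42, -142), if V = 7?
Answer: -663652085/3440526 ≈ -192.89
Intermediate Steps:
M(H, Z) = 7 + H + Z (M(H, Z) = (H + Z) + 7 = 7 + H + Z)
-1978/(-38876) + 34151/M(-42, -142) = -1978/(-38876) + 34151/(7 - 42 - 142) = -1978*(-1/38876) + 34151/(-177) = 989/19438 + 34151*(-1/177) = 989/19438 - 34151/177 = -663652085/3440526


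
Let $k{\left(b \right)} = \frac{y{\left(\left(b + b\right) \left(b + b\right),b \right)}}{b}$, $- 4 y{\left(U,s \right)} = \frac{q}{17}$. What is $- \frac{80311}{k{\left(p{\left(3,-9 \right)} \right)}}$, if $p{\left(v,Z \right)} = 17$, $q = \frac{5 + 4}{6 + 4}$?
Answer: $\frac{928395160}{9} \approx 1.0316 \cdot 10^{8}$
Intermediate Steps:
$q = \frac{9}{10} \approx 0.9$
$y{\left(U,s \right)} = - \frac{9}{680}$ ($y{\left(U,s \right)} = - \frac{\frac{9}{10} \cdot \frac{1}{17}}{4} = \left(- \frac{1}{4}\right) \frac{9}{170} = - \frac{9}{680}$)
$k{\left(b \right)} = - \frac{9}{680 b}$
$- \frac{80311}{k{\left(p{\left(3,-9 \right)} \right)}} = - \frac{80311}{\left(- \frac{9}{680}\right) \frac{1}{17}} = - \frac{80311}{- \frac{9}{11560}} = \left(-80311\right) \left(- \frac{11560}{9}\right) = \frac{928395160}{9}$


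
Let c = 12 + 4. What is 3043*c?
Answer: 48688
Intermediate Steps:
c = 16
3043*c = 3043*16 = 48688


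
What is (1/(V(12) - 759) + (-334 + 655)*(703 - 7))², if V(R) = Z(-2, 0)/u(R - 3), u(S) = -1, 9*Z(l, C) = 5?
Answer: 2332559050275302289/46730896 ≈ 4.9915e+10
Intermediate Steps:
Z(l, C) = 5/9 (Z(l, C) = (⅑)*5 = 5/9)
V(R) = -5/9 (V(R) = (5/9)/(-1) = (5/9)*(-1) = -5/9)
(1/(V(12) - 759) + (-334 + 655)*(703 - 7))² = (1/(-5/9 - 759) + (-334 + 655)*(703 - 7))² = (1/(-6836/9) + 321*696)² = (-9/6836 + 223416)² = (1527271767/6836)² = 2332559050275302289/46730896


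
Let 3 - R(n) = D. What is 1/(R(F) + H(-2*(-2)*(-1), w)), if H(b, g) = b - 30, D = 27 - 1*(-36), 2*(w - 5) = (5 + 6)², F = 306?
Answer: -1/94 ≈ -0.010638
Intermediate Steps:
w = 131/2 (w = 5 + (5 + 6)²/2 = 5 + (½)*11² = 5 + (½)*121 = 5 + 121/2 = 131/2 ≈ 65.500)
D = 63 (D = 27 + 36 = 63)
R(n) = -60 (R(n) = 3 - 1*63 = 3 - 63 = -60)
H(b, g) = -30 + b
1/(R(F) + H(-2*(-2)*(-1), w)) = 1/(-60 + (-30 - 2*(-2)*(-1))) = 1/(-60 + (-30 + 4*(-1))) = 1/(-60 + (-30 - 4)) = 1/(-60 - 34) = 1/(-94) = -1/94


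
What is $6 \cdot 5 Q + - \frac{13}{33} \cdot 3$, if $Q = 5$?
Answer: $\frac{1637}{11} \approx 148.82$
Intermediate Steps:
$6 \cdot 5 Q + - \frac{13}{33} \cdot 3 = 6 \cdot 5 \cdot 5 + - \frac{13}{33} \cdot 3 = 30 \cdot 5 + \left(-13\right) \frac{1}{33} \cdot 3 = 150 - \frac{13}{11} = \frac{1637}{11}$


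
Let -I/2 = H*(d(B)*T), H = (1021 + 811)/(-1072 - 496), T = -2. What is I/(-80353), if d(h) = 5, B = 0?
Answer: 1145/3937297 ≈ 0.00029081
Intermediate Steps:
H = -229/196 (H = 1832/(-1568) = 1832*(-1/1568) = -229/196 ≈ -1.1684)
I = -1145/49 (I = -(-229)*5*(-2)/98 = -(-229)*(-10)/98 = -2*1145/98 = -1145/49 ≈ -23.367)
I/(-80353) = -1145/49/(-80353) = -1145/49*(-1/80353) = 1145/3937297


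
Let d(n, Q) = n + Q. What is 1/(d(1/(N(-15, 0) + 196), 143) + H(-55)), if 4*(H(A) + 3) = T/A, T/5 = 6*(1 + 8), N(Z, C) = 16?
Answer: 2332/323629 ≈ 0.0072058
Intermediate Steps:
T = 270 (T = 5*(6*(1 + 8)) = 5*(6*9) = 5*54 = 270)
H(A) = -3 + 135/(2*A) (H(A) = -3 + (270/A)/4 = -3 + 135/(2*A))
d(n, Q) = Q + n
1/(d(1/(N(-15, 0) + 196), 143) + H(-55)) = 1/((143 + 1/(16 + 196)) + (-3 + (135/2)/(-55))) = 1/((143 + 1/212) + (-3 + (135/2)*(-1/55))) = 1/((143 + 1/212) + (-3 - 27/22)) = 1/(30317/212 - 93/22) = 1/(323629/2332) = 2332/323629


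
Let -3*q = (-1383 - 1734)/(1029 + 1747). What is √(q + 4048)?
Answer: √7799371178/1388 ≈ 63.627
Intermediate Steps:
q = 1039/2776 (q = -(-1383 - 1734)/(3*(1029 + 1747)) = -(-1039)/2776 = -⅓*(-3117/2776) = 1039/2776 ≈ 0.37428)
√(q + 4048) = √(1039/2776 + 4048) = √(11238287/2776) = √7799371178/1388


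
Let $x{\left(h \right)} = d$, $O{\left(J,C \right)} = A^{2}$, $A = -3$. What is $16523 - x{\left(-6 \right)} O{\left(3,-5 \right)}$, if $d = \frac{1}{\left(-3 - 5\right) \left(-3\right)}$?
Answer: $\frac{132181}{8} \approx 16523.0$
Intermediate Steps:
$O{\left(J,C \right)} = 9$ ($O{\left(J,C \right)} = \left(-3\right)^{2} = 9$)
$d = \frac{1}{24}$ ($d = \frac{1}{\left(-8\right) \left(-3\right)} = \frac{1}{24} \approx 0.041667$)
$x{\left(h \right)} = \frac{1}{24}$
$16523 - x{\left(-6 \right)} O{\left(3,-5 \right)} = 16523 - \frac{1}{24} \cdot 9 = 16523 - \frac{3}{8} = \frac{132181}{8}$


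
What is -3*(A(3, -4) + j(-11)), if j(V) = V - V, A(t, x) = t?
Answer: -9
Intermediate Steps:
j(V) = 0
-3*(A(3, -4) + j(-11)) = -3*(3 + 0) = -3*3 = -9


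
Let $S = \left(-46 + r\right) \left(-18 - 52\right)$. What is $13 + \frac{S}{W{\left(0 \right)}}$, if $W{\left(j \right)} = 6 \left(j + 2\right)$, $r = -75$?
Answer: $\frac{4313}{6} \approx 718.83$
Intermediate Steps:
$W{\left(j \right)} = 12 + 6 j$ ($W{\left(j \right)} = 6 \left(2 + j\right) = 12 + 6 j$)
$S = 8470$ ($S = \left(-46 - 75\right) \left(-18 - 52\right) = \left(-121\right) \left(-70\right) = 8470$)
$13 + \frac{S}{W{\left(0 \right)}} = 13 + \frac{8470}{12 + 6 \cdot 0} = 13 + \frac{8470}{12 + 0} = 13 + \frac{8470}{12} = 13 + 8470 \cdot \frac{1}{12} = 13 + \frac{4235}{6} = \frac{4313}{6}$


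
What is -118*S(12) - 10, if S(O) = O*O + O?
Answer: -18418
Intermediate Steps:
S(O) = O + O² (S(O) = O² + O = O + O²)
-118*S(12) - 10 = -1416*(1 + 12) - 10 = -1416*13 - 10 = -118*156 - 10 = -18408 - 10 = -18418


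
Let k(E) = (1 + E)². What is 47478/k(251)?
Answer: 7913/10584 ≈ 0.74764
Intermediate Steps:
47478/k(251) = 47478/((1 + 251)²) = 47478/(252²) = 47478/63504 = 47478*(1/63504) = 7913/10584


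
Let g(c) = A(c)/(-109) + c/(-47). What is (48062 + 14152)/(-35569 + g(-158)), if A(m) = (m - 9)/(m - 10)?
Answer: -53545350096/30610072369 ≈ -1.7493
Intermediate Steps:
A(m) = (-9 + m)/(-10 + m)
g(c) = -c/47 - (-9 + c)/(109*(-10 + c)) (g(c) = ((-9 + c)/(-10 + c))/(-109) + c/(-47) = ((-9 + c)/(-10 + c))*(-1/109) + c*(-1/47) = -(-9 + c)/(109*(-10 + c)) - c/47 = -c/47 - (-9 + c)/(109*(-10 + c)))
(48062 + 14152)/(-35569 + g(-158)) = (48062 + 14152)/(-35569 + (423 - 109*(-158)² + 1043*(-158))/(5123*(-10 - 158))) = 62214/(-35569 + (1/5123)*(423 - 109*24964 - 164794)/(-168)) = 62214/(-35569 + (1/5123)*(-1/168)*(423 - 2721076 - 164794)) = 62214/(-35569 + (1/5123)*(-1/168)*(-2885447)) = 62214/(-35569 + 2885447/860664) = 62214/(-30610072369/860664) = 62214*(-860664/30610072369) = -53545350096/30610072369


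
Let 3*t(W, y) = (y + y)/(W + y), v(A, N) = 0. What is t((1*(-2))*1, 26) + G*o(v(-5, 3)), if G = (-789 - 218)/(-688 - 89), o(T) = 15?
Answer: 93997/4662 ≈ 20.162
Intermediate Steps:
t(W, y) = 2*y/(3*(W + y)) (t(W, y) = ((y + y)/(W + y))/3 = ((2*y)/(W + y))/3 = (2*y/(W + y))/3 = 2*y/(3*(W + y)))
G = 1007/777 (G = -1007/(-777) = -1007*(-1/777) = 1007/777 ≈ 1.2960)
t((1*(-2))*1, 26) + G*o(v(-5, 3)) = (2/3)*26/((1*(-2))*1 + 26) + (1007/777)*15 = (2/3)*26/(-2*1 + 26) + 5035/259 = (2/3)*26/(-2 + 26) + 5035/259 = (2/3)*26/24 + 5035/259 = (2/3)*26*(1/24) + 5035/259 = 13/18 + 5035/259 = 93997/4662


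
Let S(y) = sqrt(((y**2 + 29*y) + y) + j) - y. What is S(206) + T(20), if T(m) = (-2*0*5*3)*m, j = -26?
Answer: -206 + sqrt(48590) ≈ 14.431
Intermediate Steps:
T(m) = 0 (T(m) = (-0*3)*m = (-2*0)*m = 0*m = 0)
S(y) = sqrt(-26 + y**2 + 30*y) - y (S(y) = sqrt(((y**2 + 29*y) + y) - 26) - y = sqrt((y**2 + 30*y) - 26) - y = sqrt(-26 + y**2 + 30*y) - y)
S(206) + T(20) = (sqrt(-26 + 206**2 + 30*206) - 1*206) + 0 = (sqrt(-26 + 42436 + 6180) - 206) + 0 = (sqrt(48590) - 206) + 0 = (-206 + sqrt(48590)) + 0 = -206 + sqrt(48590)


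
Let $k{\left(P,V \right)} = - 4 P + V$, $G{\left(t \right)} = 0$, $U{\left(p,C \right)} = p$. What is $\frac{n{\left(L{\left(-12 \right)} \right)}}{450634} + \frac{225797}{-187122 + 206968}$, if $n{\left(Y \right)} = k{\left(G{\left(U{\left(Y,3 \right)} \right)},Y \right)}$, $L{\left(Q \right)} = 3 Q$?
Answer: $\frac{50875545421}{4471641182} \approx 11.377$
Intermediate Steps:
$k{\left(P,V \right)} = V - 4 P$
$n{\left(Y \right)} = Y$ ($n{\left(Y \right)} = Y - 0 = Y + 0 = Y$)
$\frac{n{\left(L{\left(-12 \right)} \right)}}{450634} + \frac{225797}{-187122 + 206968} = \frac{3 \left(-12\right)}{450634} + \frac{225797}{-187122 + 206968} = \left(-36\right) \frac{1}{450634} + \frac{225797}{19846} = - \frac{18}{225317} + 225797 \cdot \frac{1}{19846} = - \frac{18}{225317} + \frac{225797}{19846} = \frac{50875545421}{4471641182}$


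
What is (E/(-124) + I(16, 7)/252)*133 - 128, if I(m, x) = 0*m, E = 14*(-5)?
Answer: -3281/62 ≈ -52.919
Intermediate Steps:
E = -70
I(m, x) = 0
(E/(-124) + I(16, 7)/252)*133 - 128 = (-70/(-124) + 0/252)*133 - 128 = (-70*(-1/124) + 0*(1/252))*133 - 128 = (35/62 + 0)*133 - 128 = (35/62)*133 - 128 = 4655/62 - 128 = -3281/62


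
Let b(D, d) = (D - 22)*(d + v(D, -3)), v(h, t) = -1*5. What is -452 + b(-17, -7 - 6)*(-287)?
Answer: -201926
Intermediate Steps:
v(h, t) = -5
b(D, d) = (-22 + D)*(-5 + d) (b(D, d) = (D - 22)*(d - 5) = (-22 + D)*(-5 + d))
-452 + b(-17, -7 - 6)*(-287) = -452 + (110 - 22*(-7 - 6) - 5*(-17) - 17*(-7 - 6))*(-287) = -452 + (110 - 22*(-13) + 85 - 17*(-13))*(-287) = -452 + (110 + 286 + 85 + 221)*(-287) = -452 + 702*(-287) = -452 - 201474 = -201926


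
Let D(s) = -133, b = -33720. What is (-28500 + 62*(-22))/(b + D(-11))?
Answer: 29864/33853 ≈ 0.88217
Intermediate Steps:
(-28500 + 62*(-22))/(b + D(-11)) = (-28500 + 62*(-22))/(-33720 - 133) = (-28500 - 1364)/(-33853) = -29864*(-1/33853) = 29864/33853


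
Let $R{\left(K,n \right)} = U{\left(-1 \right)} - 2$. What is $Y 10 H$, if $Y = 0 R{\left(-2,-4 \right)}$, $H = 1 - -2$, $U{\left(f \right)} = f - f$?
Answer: $0$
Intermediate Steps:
$U{\left(f \right)} = 0$
$H = 3$ ($H = 1 + 2 = 3$)
$R{\left(K,n \right)} = -2$ ($R{\left(K,n \right)} = 0 - 2 = -2$)
$Y = 0$ ($Y = 0 \left(-2\right) = 0$)
$Y 10 H = 0 \cdot 10 \cdot 3 = 0 \cdot 3 = 0$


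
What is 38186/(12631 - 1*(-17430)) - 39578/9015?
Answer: -845507468/270999915 ≈ -3.1200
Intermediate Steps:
38186/(12631 - 1*(-17430)) - 39578/9015 = 38186/(12631 + 17430) - 39578*1/9015 = 38186/30061 - 39578/9015 = -845507468/270999915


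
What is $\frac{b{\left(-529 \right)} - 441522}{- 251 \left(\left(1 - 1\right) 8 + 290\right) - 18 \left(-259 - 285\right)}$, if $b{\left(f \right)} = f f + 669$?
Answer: $\frac{80506}{31499} \approx 2.5558$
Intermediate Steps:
$b{\left(f \right)} = 669 + f^{2}$ ($b{\left(f \right)} = f^{2} + 669 = 669 + f^{2}$)
$\frac{b{\left(-529 \right)} - 441522}{- 251 \left(\left(1 - 1\right) 8 + 290\right) - 18 \left(-259 - 285\right)} = \frac{\left(669 + \left(-529\right)^{2}\right) - 441522}{- 251 \left(\left(1 - 1\right) 8 + 290\right) - 18 \left(-259 - 285\right)} = \frac{\left(669 + 279841\right) - 441522}{- 251 \left(0 \cdot 8 + 290\right) - -9792} = \frac{280510 - 441522}{- 251 \left(0 + 290\right) + 9792} = - \frac{161012}{\left(-251\right) 290 + 9792} = - \frac{161012}{-72790 + 9792} = - \frac{161012}{-62998} = \left(-161012\right) \left(- \frac{1}{62998}\right) = \frac{80506}{31499}$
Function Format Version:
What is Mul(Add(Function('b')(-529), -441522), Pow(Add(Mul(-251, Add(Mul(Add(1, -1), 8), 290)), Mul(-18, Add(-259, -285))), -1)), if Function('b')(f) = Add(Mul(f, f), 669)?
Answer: Rational(80506, 31499) ≈ 2.5558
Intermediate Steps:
Function('b')(f) = Add(669, Pow(f, 2)) (Function('b')(f) = Add(Pow(f, 2), 669) = Add(669, Pow(f, 2)))
Mul(Add(Function('b')(-529), -441522), Pow(Add(Mul(-251, Add(Mul(Add(1, -1), 8), 290)), Mul(-18, Add(-259, -285))), -1)) = Mul(Add(Add(669, Pow(-529, 2)), -441522), Pow(Add(Mul(-251, Add(Mul(Add(1, -1), 8), 290)), Mul(-18, Add(-259, -285))), -1)) = Mul(Add(Add(669, 279841), -441522), Pow(Add(Mul(-251, Add(Mul(0, 8), 290)), Mul(-18, -544)), -1)) = Mul(Add(280510, -441522), Pow(Add(Mul(-251, Add(0, 290)), 9792), -1)) = Mul(-161012, Pow(Add(Mul(-251, 290), 9792), -1)) = Mul(-161012, Pow(Add(-72790, 9792), -1)) = Mul(-161012, Pow(-62998, -1)) = Mul(-161012, Rational(-1, 62998)) = Rational(80506, 31499)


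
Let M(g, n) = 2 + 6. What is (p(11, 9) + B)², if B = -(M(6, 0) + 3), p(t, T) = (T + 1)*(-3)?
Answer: 1681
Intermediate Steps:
M(g, n) = 8
p(t, T) = -3 - 3*T (p(t, T) = (1 + T)*(-3) = -3 - 3*T)
B = -11 (B = -(8 + 3) = -1*11 = -11)
(p(11, 9) + B)² = ((-3 - 3*9) - 11)² = ((-3 - 27) - 11)² = (-30 - 11)² = (-41)² = 1681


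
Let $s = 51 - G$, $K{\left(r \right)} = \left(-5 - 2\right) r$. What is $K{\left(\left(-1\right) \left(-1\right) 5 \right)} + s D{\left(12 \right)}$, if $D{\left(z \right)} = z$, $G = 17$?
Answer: $373$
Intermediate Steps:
$K{\left(r \right)} = - 7 r$
$s = 34$ ($s = 51 - 17 = 34$)
$K{\left(\left(-1\right) \left(-1\right) 5 \right)} + s D{\left(12 \right)} = - 7 \left(-1\right) \left(-1\right) 5 + 34 \cdot 12 = - 7 \cdot 1 \cdot 5 + 408 = \left(-7\right) 5 + 408 = -35 + 408 = 373$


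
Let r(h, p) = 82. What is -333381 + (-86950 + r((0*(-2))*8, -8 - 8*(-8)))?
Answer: -420249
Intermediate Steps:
-333381 + (-86950 + r((0*(-2))*8, -8 - 8*(-8))) = -333381 + (-86950 + 82) = -333381 - 86868 = -420249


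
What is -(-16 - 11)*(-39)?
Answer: -1053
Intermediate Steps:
-(-16 - 11)*(-39) = -1*(-27)*(-39) = 27*(-39) = -1053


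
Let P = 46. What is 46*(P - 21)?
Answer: 1150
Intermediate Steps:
46*(P - 21) = 46*(46 - 21) = 46*25 = 1150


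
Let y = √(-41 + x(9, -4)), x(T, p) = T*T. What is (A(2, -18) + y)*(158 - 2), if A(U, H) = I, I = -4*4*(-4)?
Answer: 9984 + 312*√10 ≈ 10971.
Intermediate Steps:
x(T, p) = T²
y = 2*√10 (y = √(-41 + 9²) = √(-41 + 81) = √40 = 2*√10 ≈ 6.3246)
I = 64 (I = -16*(-4) = 64)
A(U, H) = 64
(A(2, -18) + y)*(158 - 2) = (64 + 2*√10)*(158 - 2) = (64 + 2*√10)*156 = 9984 + 312*√10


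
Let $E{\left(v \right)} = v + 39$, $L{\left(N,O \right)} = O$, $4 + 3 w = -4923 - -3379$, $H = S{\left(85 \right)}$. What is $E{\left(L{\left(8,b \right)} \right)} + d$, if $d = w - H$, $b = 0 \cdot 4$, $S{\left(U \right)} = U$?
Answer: $-562$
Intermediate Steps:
$H = 85$
$w = -516$ ($w = - \frac{4}{3} + \frac{-4923 - -3379}{3} = - \frac{4}{3} + \frac{-4923 + 3379}{3} = - \frac{4}{3} + \frac{1}{3} \left(-1544\right) = - \frac{4}{3} - \frac{1544}{3} = -516$)
$b = 0$
$E{\left(v \right)} = 39 + v$
$d = -601$ ($d = -516 - 85 = -601$)
$E{\left(L{\left(8,b \right)} \right)} + d = \left(39 + 0\right) - 601 = 39 - 601 = -562$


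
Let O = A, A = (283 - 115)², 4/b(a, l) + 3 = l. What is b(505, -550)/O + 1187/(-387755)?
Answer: -4632023771/1513007601840 ≈ -0.0030615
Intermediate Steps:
b(a, l) = 4/(-3 + l)
A = 28224 (A = 168² = 28224)
O = 28224
b(505, -550)/O + 1187/(-387755) = (4/(-3 - 550))/28224 + 1187/(-387755) = (4/(-553))*(1/28224) + 1187*(-1/387755) = (4*(-1/553))*(1/28224) - 1187/387755 = -4/553*1/28224 - 1187/387755 = -1/3901968 - 1187/387755 = -4632023771/1513007601840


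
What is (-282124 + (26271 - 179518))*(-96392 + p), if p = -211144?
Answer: 133892255856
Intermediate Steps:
(-282124 + (26271 - 179518))*(-96392 + p) = (-282124 + (26271 - 179518))*(-96392 - 211144) = (-282124 - 153247)*(-307536) = -435371*(-307536) = 133892255856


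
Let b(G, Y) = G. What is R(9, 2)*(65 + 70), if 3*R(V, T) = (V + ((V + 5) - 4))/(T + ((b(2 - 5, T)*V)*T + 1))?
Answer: -285/17 ≈ -16.765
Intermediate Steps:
R(V, T) = (1 + 2*V)/(3*(1 + T - 3*T*V)) (R(V, T) = ((V + ((V + 5) - 4))/(T + (((2 - 5)*V)*T + 1)))/3 = ((V + ((5 + V) - 4))/(T + ((-3*V)*T + 1)))/3 = ((V + (1 + V))/(T + (-3*T*V + 1)))/3 = ((1 + 2*V)/(T + (1 - 3*T*V)))/3 = ((1 + 2*V)/(1 + T - 3*T*V))/3 = (1 + 2*V)/(3*(1 + T - 3*T*V)))
R(9, 2)*(65 + 70) = ((1 + 2*9)/(3*(1 + 2 - 3*2*9)))*(65 + 70) = ((1 + 18)/(3*(1 + 2 - 54)))*135 = ((⅓)*19/(-51))*135 = ((⅓)*(-1/51)*19)*135 = -19/153*135 = -285/17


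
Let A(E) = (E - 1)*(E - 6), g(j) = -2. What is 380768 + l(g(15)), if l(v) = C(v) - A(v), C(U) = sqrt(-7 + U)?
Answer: 380744 + 3*I ≈ 3.8074e+5 + 3.0*I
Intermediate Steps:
A(E) = (-1 + E)*(-6 + E)
l(v) = -6 + sqrt(-7 + v) - v**2 + 7*v (l(v) = sqrt(-7 + v) - (6 + v**2 - 7*v) = sqrt(-7 + v) + (-6 - v**2 + 7*v) = -6 + sqrt(-7 + v) - v**2 + 7*v)
380768 + l(g(15)) = 380768 + (-6 + sqrt(-7 - 2) - 1*(-2)**2 + 7*(-2)) = 380768 + (-6 + sqrt(-9) - 1*4 - 14) = 380768 + (-6 + 3*I - 4 - 14) = 380768 + (-24 + 3*I) = 380744 + 3*I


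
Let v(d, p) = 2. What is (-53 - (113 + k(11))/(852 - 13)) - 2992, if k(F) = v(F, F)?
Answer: -2554870/839 ≈ -3045.1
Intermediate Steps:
k(F) = 2
(-53 - (113 + k(11))/(852 - 13)) - 2992 = (-53 - (113 + 2)/(852 - 13)) - 2992 = (-53 - 115/839) - 2992 = -44582/839 - 2992 = -2554870/839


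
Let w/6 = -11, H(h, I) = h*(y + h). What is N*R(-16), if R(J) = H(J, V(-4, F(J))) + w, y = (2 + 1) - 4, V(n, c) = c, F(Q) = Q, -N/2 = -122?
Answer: 50264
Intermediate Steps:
N = 244 (N = -2*(-122) = 244)
y = -1 (y = 3 - 4 = -1)
H(h, I) = h*(-1 + h)
w = -66 (w = 6*(-11) = -66)
R(J) = -66 + J*(-1 + J) (R(J) = J*(-1 + J) - 66 = -66 + J*(-1 + J))
N*R(-16) = 244*(-66 - 16*(-1 - 16)) = 244*(-66 - 16*(-17)) = 244*(-66 + 272) = 244*206 = 50264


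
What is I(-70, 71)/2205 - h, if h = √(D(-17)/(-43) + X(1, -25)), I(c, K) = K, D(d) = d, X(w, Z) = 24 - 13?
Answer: 71/2205 - 7*√430/43 ≈ -3.3435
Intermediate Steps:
X(w, Z) = 11
h = 7*√430/43 (h = √(-17/(-43) + 11) = √(-17*(-1/43) + 11) = √(17/43 + 11) = √(490/43) = 7*√430/43 ≈ 3.3757)
I(-70, 71)/2205 - h = 71/2205 - 7*√430/43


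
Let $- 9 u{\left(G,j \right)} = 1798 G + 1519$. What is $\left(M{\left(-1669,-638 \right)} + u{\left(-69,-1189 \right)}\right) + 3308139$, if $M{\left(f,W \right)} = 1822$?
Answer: $\frac{29912192}{9} \approx 3.3236 \cdot 10^{6}$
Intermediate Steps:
$u{\left(G,j \right)} = - \frac{1519}{9} - \frac{1798 G}{9}$ ($u{\left(G,j \right)} = - \frac{1798 G + 1519}{9} = - \frac{1519 + 1798 G}{9} = - \frac{1519}{9} - \frac{1798 G}{9}$)
$\left(M{\left(-1669,-638 \right)} + u{\left(-69,-1189 \right)}\right) + 3308139 = \left(1822 - - \frac{122543}{9}\right) + 3308139 = \left(1822 + \left(- \frac{1519}{9} + \frac{41354}{3}\right)\right) + 3308139 = \left(1822 + \frac{122543}{9}\right) + 3308139 = \frac{138941}{9} + 3308139 = \frac{29912192}{9}$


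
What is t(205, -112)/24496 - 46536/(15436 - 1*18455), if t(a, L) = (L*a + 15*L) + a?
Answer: 1066176591/73953424 ≈ 14.417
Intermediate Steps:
t(a, L) = a + 15*L + L*a (t(a, L) = (15*L + L*a) + a = a + 15*L + L*a)
t(205, -112)/24496 - 46536/(15436 - 1*18455) = (205 + 15*(-112) - 112*205)/24496 - 46536/(15436 - 1*18455) = (205 - 1680 - 22960)*(1/24496) - 46536/(15436 - 18455) = -24435*1/24496 - 46536/(-3019) = -24435/24496 - 46536*(-1/3019) = -24435/24496 + 46536/3019 = 1066176591/73953424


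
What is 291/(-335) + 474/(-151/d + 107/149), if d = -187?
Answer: 2205997971/7120090 ≈ 309.83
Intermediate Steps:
291/(-335) + 474/(-151/d + 107/149) = 291/(-335) + 474/(-151/(-187) + 107/149) = 291*(-1/335) + 474/(-151*(-1/187) + 107*(1/149)) = -291/335 + 474/(151/187 + 107/149) = -291/335 + 474/(42508/27863) = -291/335 + 474*(27863/42508) = -291/335 + 6603531/21254 = 2205997971/7120090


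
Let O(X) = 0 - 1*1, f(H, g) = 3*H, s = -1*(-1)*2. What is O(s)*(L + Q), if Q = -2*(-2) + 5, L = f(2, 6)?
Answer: -15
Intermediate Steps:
s = 2 (s = 1*2 = 2)
O(X) = -1 (O(X) = 0 - 1 = -1)
L = 6 (L = 3*2 = 6)
Q = 9 (Q = 4 + 5 = 9)
O(s)*(L + Q) = -(6 + 9) = -1*15 = -15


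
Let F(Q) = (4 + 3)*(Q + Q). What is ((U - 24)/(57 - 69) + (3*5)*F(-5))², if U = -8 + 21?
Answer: 158482921/144 ≈ 1.1006e+6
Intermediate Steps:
U = 13
F(Q) = 14*Q (F(Q) = 7*(2*Q) = 14*Q)
((U - 24)/(57 - 69) + (3*5)*F(-5))² = ((13 - 24)/(57 - 69) + (3*5)*(14*(-5)))² = (-11/(-12) + 15*(-70))² = (-11*(-1/12) - 1050)² = (11/12 - 1050)² = (-12589/12)² = 158482921/144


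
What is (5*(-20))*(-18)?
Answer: 1800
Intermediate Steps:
(5*(-20))*(-18) = -100*(-18) = 1800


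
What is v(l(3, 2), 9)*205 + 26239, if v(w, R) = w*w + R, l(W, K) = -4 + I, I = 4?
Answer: 28084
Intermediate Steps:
l(W, K) = 0 (l(W, K) = -4 + 4 = 0)
v(w, R) = R + w**2 (v(w, R) = w**2 + R = R + w**2)
v(l(3, 2), 9)*205 + 26239 = (9 + 0**2)*205 + 26239 = (9 + 0)*205 + 26239 = 9*205 + 26239 = 1845 + 26239 = 28084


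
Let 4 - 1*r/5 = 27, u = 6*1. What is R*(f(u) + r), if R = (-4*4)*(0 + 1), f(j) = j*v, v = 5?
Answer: 1360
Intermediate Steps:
u = 6
r = -115 (r = 20 - 5*27 = 20 - 135 = -115)
f(j) = 5*j (f(j) = j*5 = 5*j)
R = -16 (R = -16*1 = -16)
R*(f(u) + r) = -16*(5*6 - 115) = -16*(30 - 115) = -16*(-85) = 1360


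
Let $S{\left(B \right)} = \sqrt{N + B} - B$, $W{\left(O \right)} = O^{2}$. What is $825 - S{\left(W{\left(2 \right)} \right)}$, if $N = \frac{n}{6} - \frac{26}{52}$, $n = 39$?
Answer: $829 - \sqrt{10} \approx 825.84$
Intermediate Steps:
$N = 6$ ($N = \frac{39}{6} - \frac{26}{52} = 39 \cdot \frac{1}{6} - \frac{1}{2} = \frac{13}{2} - \frac{1}{2} = 6$)
$S{\left(B \right)} = \sqrt{6 + B} - B$
$825 - S{\left(W{\left(2 \right)} \right)} = 825 - \left(\sqrt{6 + 2^{2}} - 2^{2}\right) = 825 - \left(\sqrt{6 + 4} - 4\right) = 825 - \left(\sqrt{10} - 4\right) = 825 - \left(-4 + \sqrt{10}\right) = 825 + \left(4 - \sqrt{10}\right) = 829 - \sqrt{10}$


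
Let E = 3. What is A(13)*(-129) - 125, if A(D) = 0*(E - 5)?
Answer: -125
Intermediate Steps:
A(D) = 0 (A(D) = 0*(3 - 5) = 0*(-2) = 0)
A(13)*(-129) - 125 = 0*(-129) - 125 = 0 - 125 = -125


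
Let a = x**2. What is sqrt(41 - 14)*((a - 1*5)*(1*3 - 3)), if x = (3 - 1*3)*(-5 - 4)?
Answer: 0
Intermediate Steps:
x = 0 (x = (3 - 3)*(-9) = 0*(-9) = 0)
a = 0 (a = 0**2 = 0)
sqrt(41 - 14)*((a - 1*5)*(1*3 - 3)) = sqrt(41 - 14)*((0 - 1*5)*(1*3 - 3)) = sqrt(27)*((0 - 5)*(3 - 3)) = (3*sqrt(3))*(-5*0) = (3*sqrt(3))*0 = 0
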